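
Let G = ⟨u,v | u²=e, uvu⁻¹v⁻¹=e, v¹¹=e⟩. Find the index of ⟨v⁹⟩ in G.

First find ord(v⁹) by computing successive powers:
  (v⁹)¹ = v⁹, (v⁹)² = v⁷, (v⁹)³ = v⁵, (v⁹)⁴ = v³, (v⁹)⁵ = v, (v⁹)⁶ = v¹⁰, (v⁹)⁷ = v⁸, (v⁹)⁸ = v⁶, (v⁹)⁹ = v⁴, (v⁹)¹⁰ = v², (v⁹)¹¹ = e.
So |⟨v⁹⟩| = ord(v⁹) = 11. With |G| = 22, by Lagrange [G : ⟨v⁹⟩] = 22/11 = 2.

Answer: 2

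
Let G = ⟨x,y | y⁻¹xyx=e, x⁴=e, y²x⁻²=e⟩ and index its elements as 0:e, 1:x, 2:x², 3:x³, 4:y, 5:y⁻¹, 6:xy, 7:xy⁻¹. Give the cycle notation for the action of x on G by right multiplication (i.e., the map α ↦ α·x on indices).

(0 1 2 3)(4 7 5 6)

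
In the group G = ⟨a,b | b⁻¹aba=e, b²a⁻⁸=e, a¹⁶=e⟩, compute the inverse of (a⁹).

The order of (a⁹) is 16 (smallest k with (a⁹)ᵏ = e), so (a⁹)⁻¹ = (a⁹)¹⁵ = a⁷.
Check: (a⁹) · (a⁷) → (a⁹) · a⁷ = e, giving e as required.

Answer: a⁷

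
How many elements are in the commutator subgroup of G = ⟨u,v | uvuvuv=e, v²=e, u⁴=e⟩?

G' = [G, G] is generated by all commutators. The generator-pair commutators are: [u, v] = u²vu.
The subgroup they normally generate is {e, u², uv, vu³, u²vu, u³v, u²vu³, vu, uvu², vu²v, u²vu²v, u³vu²}, of order 12.
Check: |G/G'| = 24/12 = 2 is the order of the abelianisation.

Answer: 12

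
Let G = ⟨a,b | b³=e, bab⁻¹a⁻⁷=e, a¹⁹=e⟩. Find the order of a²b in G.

Compute successive powers until reaching e:
  (a²b)¹ = a²b, (a²b)² = a¹⁶b², (a²b)³ = e.
The smallest positive k with (a²b)ᵏ = e is 3.

Answer: 3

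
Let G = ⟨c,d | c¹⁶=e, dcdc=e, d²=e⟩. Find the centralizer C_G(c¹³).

⟨c¹³⟩ ⊆ C_G(c¹³) since powers of c¹³ commute with c¹³; so |C_G(c¹³)| ≥ |⟨c¹³⟩| = 16.
By orbit–stabilizer, |C_G(c¹³)| = |G| / |conj. class of c¹³| = 32 / 2 = 16.
The 16 elements commuting with c¹³ are {e, c, c², c³, c⁴, c⁵, c⁶, c⁷, c⁸, c⁹, c¹⁰, c¹¹, c¹², c¹³, c¹⁴, c¹⁵}.

Answer: {e, c, c², c³, c⁴, c⁵, c⁶, c⁷, c⁸, c⁹, c¹⁰, c¹¹, c¹², c¹³, c¹⁴, c¹⁵}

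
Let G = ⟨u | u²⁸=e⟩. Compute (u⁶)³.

Compute successive powers of (u⁶), reducing at each step:
  (u⁶)²: (u⁶) · u⁶ = u¹²
  (u⁶)³: (u¹²) · u⁶ = u¹⁸

Answer: u¹⁸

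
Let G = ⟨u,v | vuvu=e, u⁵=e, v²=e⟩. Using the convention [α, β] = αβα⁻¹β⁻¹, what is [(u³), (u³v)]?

[(u³), (u³v)] = (u³)·(u³v)·(u³)⁻¹·(u³v)⁻¹.
  (u³) · (u³v) = uv
  (uv) · (u²) = u⁴v
  (u⁴v) · (u³v) = u

Answer: u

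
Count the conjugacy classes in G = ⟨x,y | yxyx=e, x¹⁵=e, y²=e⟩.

The conjugacy classes (representative and size) are:
  [e] (size 1), [x¹⁴] (size 2), [x²] (size 2), [x³] (size 2), [x⁴] (size 2), [x¹⁰] (size 2), [x⁹] (size 2), [x⁷] (size 2), [x¹³y] (size 15).
Class equation: 1 + 2 + 2 + 2 + 2 + 2 + 2 + 2 + 15 = 30 = |G|. So G has 9 conjugacy classes.

Answer: 9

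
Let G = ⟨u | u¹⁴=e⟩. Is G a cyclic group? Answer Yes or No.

|G| = 14. The element u has order 14 (its powers give 14 distinct elements), so ⟨u⟩ = G and G is cyclic.

Answer: Yes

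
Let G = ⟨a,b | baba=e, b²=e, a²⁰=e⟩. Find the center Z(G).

An element z ∈ Z(G) iff z commutes with every generator.
For example a¹⁰ is central: (a¹⁰)·a = a¹¹ = a·(a¹⁰); (a¹⁰)·b = a¹⁰b = b·(a¹⁰).
Whereas a ∉ Z(G) since a·b = ab ≠ a¹⁹b = b·a.
Checking each of the 40 elements this way gives Z(G) = {e, a¹⁰}, of order 2.

Answer: {e, a¹⁰}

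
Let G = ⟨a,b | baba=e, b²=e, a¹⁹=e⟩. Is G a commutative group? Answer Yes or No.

a·b = ab but b·a = a¹⁸b, so a·b ≠ b·a and G is not abelian.

Answer: No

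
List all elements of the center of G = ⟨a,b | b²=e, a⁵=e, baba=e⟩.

An element z ∈ Z(G) iff z commutes with every generator.
For example e is central: e·a = a = a·e; e·b = b = b·e.
Whereas a ∉ Z(G) since a·b = ab ≠ a⁴b = b·a.
Checking each of the 10 elements this way gives Z(G) = {e}, of order 1.

Answer: {e}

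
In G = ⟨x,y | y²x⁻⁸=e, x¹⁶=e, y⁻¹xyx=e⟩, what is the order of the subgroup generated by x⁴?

|⟨x⁴⟩| equals the order of x⁴. Compute successive powers until reaching e:
  (x⁴)¹ = x⁴, (x⁴)² = x⁸, (x⁴)³ = x¹², (x⁴)⁴ = e.
The smallest positive k with (x⁴)ᵏ = e is 4, so |⟨x⁴⟩| = 4.

Answer: 4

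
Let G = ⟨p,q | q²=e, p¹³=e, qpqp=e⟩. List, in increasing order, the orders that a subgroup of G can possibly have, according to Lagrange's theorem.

|G| = 26 = 2 · 13. By Lagrange's theorem the order of any subgroup divides 26; the divisors of 26 are 1, 2, 13, 26.

Answer: 1, 2, 13, 26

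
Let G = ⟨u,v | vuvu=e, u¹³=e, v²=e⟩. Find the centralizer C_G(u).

⟨u⟩ ⊆ C_G(u) since powers of u commute with u; so |C_G(u)| ≥ |⟨u⟩| = 13.
By orbit–stabilizer, |C_G(u)| = |G| / |conj. class of u| = 26 / 2 = 13.
The 13 elements commuting with u are {e, u, u², u³, u⁴, u⁵, u⁶, u⁷, u⁸, u⁹, u¹⁰, u¹¹, u¹²}.

Answer: {e, u, u², u³, u⁴, u⁵, u⁶, u⁷, u⁸, u⁹, u¹⁰, u¹¹, u¹²}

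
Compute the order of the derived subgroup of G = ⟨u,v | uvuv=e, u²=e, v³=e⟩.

G' = [G, G] is generated by all commutators. The generator-pair commutators are: [u, v] = v.
The subgroup they normally generate is {e, v, v²}, of order 3.
Check: |G/G'| = 6/3 = 2 is the order of the abelianisation.

Answer: 3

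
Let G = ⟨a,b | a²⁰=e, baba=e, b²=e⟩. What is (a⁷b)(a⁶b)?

Compute (a⁷b) · (a⁶b) by multiplying left to right and reducing via the relations at each step:
  (a⁷b) · a⁶ = ab
  (ab) · b = a

Answer: a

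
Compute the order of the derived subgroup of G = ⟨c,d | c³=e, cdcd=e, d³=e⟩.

G' = [G, G] is generated by all commutators. The generator-pair commutators are: [c, d] = cd²c.
The subgroup they normally generate is {e, cd, c²d², cd²c}, of order 4.
Check: |G/G'| = 12/4 = 3 is the order of the abelianisation.

Answer: 4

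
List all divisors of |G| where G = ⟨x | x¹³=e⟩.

|G| = 13 = 13. By Lagrange's theorem the order of any subgroup divides 13; the divisors of 13 are 1, 13.

Answer: 1, 13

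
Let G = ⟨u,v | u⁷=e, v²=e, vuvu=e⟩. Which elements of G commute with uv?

⟨uv⟩ ⊆ C_G(uv) since powers of uv commute with uv; so |C_G(uv)| ≥ |⟨uv⟩| = 2.
By orbit–stabilizer, |C_G(uv)| = |G| / |conj. class of uv| = 14 / 7 = 2.
The 2 elements commuting with uv are {e, uv}.

Answer: {e, uv}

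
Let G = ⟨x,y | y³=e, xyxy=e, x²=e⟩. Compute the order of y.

Compute successive powers until reaching e:
  y¹ = y, y² = y², y³ = e.
The smallest positive k with yᵏ = e is 3.

Answer: 3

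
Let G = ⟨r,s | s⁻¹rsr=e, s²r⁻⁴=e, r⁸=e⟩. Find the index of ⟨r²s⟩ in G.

First find ord(r²s) by computing successive powers:
  (r²s)¹ = r²s, (r²s)² = r⁴, (r²s)³ = r²s⁻¹, (r²s)⁴ = e.
So |⟨r²s⟩| = ord(r²s) = 4. With |G| = 16, by Lagrange [G : ⟨r²s⟩] = 16/4 = 4.

Answer: 4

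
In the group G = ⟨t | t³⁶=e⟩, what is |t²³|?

Compute successive powers until reaching e:
  (t²³)¹ = t²³, (t²³)² = t¹⁰, (t²³)³ = t³³, (t²³)⁴ = t²⁰, (t²³)⁵ = t⁷, (t²³)⁶ = t³⁰, (t²³)⁷ = t¹⁷, (t²³)⁸ = t⁴, (t²³)⁹ = t²⁷, (t²³)¹⁰ = t¹⁴, (t²³)¹¹ = t, (t²³)¹² = t²⁴, (t²³)¹³ = t¹¹, (t²³)¹⁴ = t³⁴, (t²³)¹⁵ = t²¹, (t²³)¹⁶ = t⁸, (t²³)¹⁷ = t³¹, (t²³)¹⁸ = t¹⁸, (t²³)¹⁹ = t⁵, (t²³)²⁰ = t²⁸, (t²³)²¹ = t¹⁵, (t²³)²² = t², (t²³)²³ = t²⁵, (t²³)²⁴ = t¹², (t²³)²⁵ = t³⁵, (t²³)²⁶ = t²², (t²³)²⁷ = t⁹, (t²³)²⁸ = t³², (t²³)²⁹ = t¹⁹, (t²³)³⁰ = t⁶, (t²³)³¹ = t²⁹, (t²³)³² = t¹⁶, (t²³)³³ = t³, (t²³)³⁴ = t²⁶, (t²³)³⁵ = t¹³, (t²³)³⁶ = e.
The smallest positive k with (t²³)ᵏ = e is 36.

Answer: 36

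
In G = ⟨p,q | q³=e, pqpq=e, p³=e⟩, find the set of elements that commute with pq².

⟨pq²⟩ ⊆ C_G(pq²) since powers of pq² commute with pq²; so |C_G(pq²)| ≥ |⟨pq²⟩| = 3.
By orbit–stabilizer, |C_G(pq²)| = |G| / |conj. class of pq²| = 12 / 4 = 3.
The 3 elements commuting with pq² are {e, pq², qp²}.

Answer: {e, pq², qp²}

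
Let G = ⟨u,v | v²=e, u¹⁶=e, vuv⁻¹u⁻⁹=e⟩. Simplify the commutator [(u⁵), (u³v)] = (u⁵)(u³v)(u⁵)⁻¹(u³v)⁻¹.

[(u⁵), (u³v)] = (u⁵)·(u³v)·(u⁵)⁻¹·(u³v)⁻¹.
  (u⁵) · (u³v) = u⁸v
  (u⁸v) · (u¹¹) = u¹¹v
  (u¹¹v) · (u⁵v) = u⁸

Answer: u⁸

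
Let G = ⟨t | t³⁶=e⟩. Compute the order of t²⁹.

Compute successive powers until reaching e:
  (t²⁹)¹ = t²⁹, (t²⁹)² = t²², (t²⁹)³ = t¹⁵, (t²⁹)⁴ = t⁸, (t²⁹)⁵ = t, (t²⁹)⁶ = t³⁰, (t²⁹)⁷ = t²³, (t²⁹)⁸ = t¹⁶, (t²⁹)⁹ = t⁹, (t²⁹)¹⁰ = t², (t²⁹)¹¹ = t³¹, (t²⁹)¹² = t²⁴, (t²⁹)¹³ = t¹⁷, (t²⁹)¹⁴ = t¹⁰, (t²⁹)¹⁵ = t³, (t²⁹)¹⁶ = t³², (t²⁹)¹⁷ = t²⁵, (t²⁹)¹⁸ = t¹⁸, (t²⁹)¹⁹ = t¹¹, (t²⁹)²⁰ = t⁴, (t²⁹)²¹ = t³³, (t²⁹)²² = t²⁶, (t²⁹)²³ = t¹⁹, (t²⁹)²⁴ = t¹², (t²⁹)²⁵ = t⁵, (t²⁹)²⁶ = t³⁴, (t²⁹)²⁷ = t²⁷, (t²⁹)²⁸ = t²⁰, (t²⁹)²⁹ = t¹³, (t²⁹)³⁰ = t⁶, (t²⁹)³¹ = t³⁵, (t²⁹)³² = t²⁸, (t²⁹)³³ = t²¹, (t²⁹)³⁴ = t¹⁴, (t²⁹)³⁵ = t⁷, (t²⁹)³⁶ = e.
The smallest positive k with (t²⁹)ᵏ = e is 36.

Answer: 36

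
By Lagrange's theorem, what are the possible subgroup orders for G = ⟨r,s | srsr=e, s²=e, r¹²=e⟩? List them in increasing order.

|G| = 24 = 2³ · 3. By Lagrange's theorem the order of any subgroup divides 24; the divisors of 24 are 1, 2, 3, 4, 6, 8, 12, 24.

Answer: 1, 2, 3, 4, 6, 8, 12, 24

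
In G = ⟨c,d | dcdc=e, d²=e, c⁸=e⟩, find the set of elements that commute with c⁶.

⟨c⁶⟩ ⊆ C_G(c⁶) since powers of c⁶ commute with c⁶; so |C_G(c⁶)| ≥ |⟨c⁶⟩| = 4.
By orbit–stabilizer, |C_G(c⁶)| = |G| / |conj. class of c⁶| = 16 / 2 = 8.
The 8 elements commuting with c⁶ are {e, c, c², c³, c⁴, c⁵, c⁶, c⁷}.

Answer: {e, c, c², c³, c⁴, c⁵, c⁶, c⁷}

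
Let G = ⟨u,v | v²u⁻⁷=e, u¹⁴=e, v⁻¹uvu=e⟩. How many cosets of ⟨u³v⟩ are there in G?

First find ord(u³v) by computing successive powers:
  (u³v)¹ = u³v, (u³v)² = u⁷, (u³v)³ = u³v⁻¹, (u³v)⁴ = e.
So |⟨u³v⟩| = ord(u³v) = 4. With |G| = 28, by Lagrange [G : ⟨u³v⟩] = 28/4 = 7.

Answer: 7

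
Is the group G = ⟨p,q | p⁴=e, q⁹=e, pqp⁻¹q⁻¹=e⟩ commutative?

Each pair of generators commutes: p·q = pq = q·p. Since the generators pairwise commute, every element of G commutes with every other, so G is abelian.

Answer: Yes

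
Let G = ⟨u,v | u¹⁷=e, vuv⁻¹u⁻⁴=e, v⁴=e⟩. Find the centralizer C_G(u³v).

⟨u³v⟩ ⊆ C_G(u³v) since powers of u³v commute with u³v; so |C_G(u³v)| ≥ |⟨u³v⟩| = 4.
By orbit–stabilizer, |C_G(u³v)| = |G| / |conj. class of u³v| = 68 / 17 = 4.
The 4 elements commuting with u³v are {e, u³v, u¹²v³, u¹⁵v²}.

Answer: {e, u³v, u¹²v³, u¹⁵v²}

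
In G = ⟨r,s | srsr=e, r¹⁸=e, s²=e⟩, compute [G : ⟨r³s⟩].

First find ord(r³s) by computing successive powers:
  (r³s)¹ = r³s, (r³s)² = e.
So |⟨r³s⟩| = ord(r³s) = 2. With |G| = 36, by Lagrange [G : ⟨r³s⟩] = 36/2 = 18.

Answer: 18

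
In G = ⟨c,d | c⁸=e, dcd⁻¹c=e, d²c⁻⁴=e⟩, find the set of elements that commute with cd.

⟨cd⟩ ⊆ C_G(cd) since powers of cd commute with cd; so |C_G(cd)| ≥ |⟨cd⟩| = 4.
By orbit–stabilizer, |C_G(cd)| = |G| / |conj. class of cd| = 16 / 4 = 4.
The 4 elements commuting with cd are {e, c⁴, cd, cd⁻¹}.

Answer: {e, c⁴, cd, cd⁻¹}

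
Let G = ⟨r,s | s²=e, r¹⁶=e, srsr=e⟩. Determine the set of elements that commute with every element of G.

An element z ∈ Z(G) iff z commutes with every generator.
For example r⁸ is central: (r⁸)·r = r⁹ = r·(r⁸); (r⁸)·s = r⁸s = s·(r⁸).
Whereas r ∉ Z(G) since r·s = rs ≠ r¹⁵s = s·r.
Checking each of the 32 elements this way gives Z(G) = {e, r⁸}, of order 2.

Answer: {e, r⁸}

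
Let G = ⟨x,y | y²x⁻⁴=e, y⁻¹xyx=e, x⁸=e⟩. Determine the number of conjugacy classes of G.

The conjugacy classes (representative and size) are:
  [e] (size 1), [x⁷] (size 2), [x⁶] (size 2), [x³] (size 2), [x⁴] (size 1), [x²y⁻¹] (size 4), [x³y⁻¹] (size 4).
Class equation: 1 + 2 + 2 + 2 + 1 + 4 + 4 = 16 = |G|. So G has 7 conjugacy classes.

Answer: 7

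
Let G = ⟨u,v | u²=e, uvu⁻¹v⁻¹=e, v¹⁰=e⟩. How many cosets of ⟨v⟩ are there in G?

First find ord(v) by computing successive powers:
  v¹ = v, v² = v², v³ = v³, v⁴ = v⁴, v⁵ = v⁵, v⁶ = v⁶, v⁷ = v⁷, v⁸ = v⁸, v⁹ = v⁹, v¹⁰ = e.
So |⟨v⟩| = ord(v) = 10. With |G| = 20, by Lagrange [G : ⟨v⟩] = 20/10 = 2.

Answer: 2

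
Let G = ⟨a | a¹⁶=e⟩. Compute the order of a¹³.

Compute successive powers until reaching e:
  (a¹³)¹ = a¹³, (a¹³)² = a¹⁰, (a¹³)³ = a⁷, (a¹³)⁴ = a⁴, (a¹³)⁵ = a, (a¹³)⁶ = a¹⁴, (a¹³)⁷ = a¹¹, (a¹³)⁸ = a⁸, (a¹³)⁹ = a⁵, (a¹³)¹⁰ = a², (a¹³)¹¹ = a¹⁵, (a¹³)¹² = a¹², (a¹³)¹³ = a⁹, (a¹³)¹⁴ = a⁶, (a¹³)¹⁵ = a³, (a¹³)¹⁶ = e.
The smallest positive k with (a¹³)ᵏ = e is 16.

Answer: 16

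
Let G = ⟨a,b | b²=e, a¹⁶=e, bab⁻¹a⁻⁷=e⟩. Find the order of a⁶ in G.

Compute successive powers until reaching e:
  (a⁶)¹ = a⁶, (a⁶)² = a¹², (a⁶)³ = a², (a⁶)⁴ = a⁸, (a⁶)⁵ = a¹⁴, (a⁶)⁶ = a⁴, (a⁶)⁷ = a¹⁰, (a⁶)⁸ = e.
The smallest positive k with (a⁶)ᵏ = e is 8.

Answer: 8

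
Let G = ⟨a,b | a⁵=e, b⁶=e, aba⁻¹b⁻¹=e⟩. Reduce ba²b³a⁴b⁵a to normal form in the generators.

Multiply left to right, reducing at each step:
  b · a² = a²b
  (a²b) · b³ = a²b⁴
  (a²b⁴) · a⁴ = ab⁴
  (ab⁴) · b⁵ = ab³
  (ab³) · a = a²b³

Answer: a²b³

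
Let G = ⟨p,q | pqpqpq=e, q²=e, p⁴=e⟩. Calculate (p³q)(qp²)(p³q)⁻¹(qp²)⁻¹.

[(p³q), (qp²)] = (p³q)·(qp²)·(p³q)⁻¹·(qp²)⁻¹.
  (p³q) · (qp²) = p
  p · (qp) = pqp
  (pqp) · (p²q) = p²qp

Answer: p²qp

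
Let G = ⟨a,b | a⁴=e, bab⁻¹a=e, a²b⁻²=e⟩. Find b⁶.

Compute successive powers of b, reducing at each step:
  b²: b · b = a²
  b³: (a²) · b = b⁻¹
  b⁴: (b⁻¹) · b = e
  b⁵: e · b = b
  b⁶: b · b = a²

Answer: a²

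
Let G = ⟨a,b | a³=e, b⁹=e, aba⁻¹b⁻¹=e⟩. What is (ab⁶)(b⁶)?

Compute (ab⁶) · (b⁶) by multiplying left to right and reducing via the relations at each step:
  (ab⁶) · b⁶ = ab³

Answer: ab³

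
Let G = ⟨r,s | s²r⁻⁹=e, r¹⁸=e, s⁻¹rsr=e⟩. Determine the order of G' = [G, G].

G' = [G, G] is generated by all commutators. The generator-pair commutators are: [r, s] = r².
The subgroup they normally generate is {e, r², r⁴, r⁶, r⁸, r¹⁰, r¹², r¹⁴, r¹⁶}, of order 9.
Check: |G/G'| = 36/9 = 4 is the order of the abelianisation.

Answer: 9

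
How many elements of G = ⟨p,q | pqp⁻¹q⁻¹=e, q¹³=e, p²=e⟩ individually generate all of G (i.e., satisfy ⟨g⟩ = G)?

G is cyclic of order 26. An element generates G iff its order is 26, and a cyclic group of order 26 has exactly φ(26) = 12 such elements.

Answer: 12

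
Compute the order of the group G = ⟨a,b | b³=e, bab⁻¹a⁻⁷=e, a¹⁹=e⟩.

Enumerate words in the generators, reducing via the relations: the distinct elements are
  {a, b, e, ab, a², a³, a⁴, a⁵, a⁶, a⁷, a⁸, a⁹, b², ab², a²b, a³b, a¹², a¹³, a¹¹, a¹⁰, a¹⁴, a¹⁵, a¹⁶, a¹⁷, a¹⁸, a⁴b, a⁵b, a⁶b, a⁷b, a⁸b, a⁹b, a²b², a³b², a¹²b, a¹³b, a¹¹b, a¹⁰b, a¹⁴b, a¹⁵b, a¹⁶b, a¹⁷b, a¹⁸b, a⁴b², a⁵b², a⁶b², a⁷b², a⁸b², a⁹b², a¹²b², a¹³b², a¹¹b², a¹⁰b², a¹⁴b², a¹⁵b², a¹⁶b², a¹⁷b², a¹⁸b²}.
No further products give new elements, so |G| = 57.

Answer: 57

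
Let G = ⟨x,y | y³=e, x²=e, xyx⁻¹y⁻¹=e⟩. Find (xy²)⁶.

Compute successive powers of (xy²), reducing at each step:
  (xy²)²: (xy²) · x = y²;   (y²) · y² = y
  (xy²)³: y · x = xy;   (xy) · y² = x
  (xy²)⁴: x · x = e;   e · y² = y²
  (xy²)⁵: (y²) · x = xy²;   (xy²) · y² = xy
  (xy²)⁶: (xy) · x = y;   y · y² = e

Answer: e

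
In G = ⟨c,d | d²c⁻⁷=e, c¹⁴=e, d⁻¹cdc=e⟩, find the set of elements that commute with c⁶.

⟨c⁶⟩ ⊆ C_G(c⁶) since powers of c⁶ commute with c⁶; so |C_G(c⁶)| ≥ |⟨c⁶⟩| = 7.
By orbit–stabilizer, |C_G(c⁶)| = |G| / |conj. class of c⁶| = 28 / 2 = 14.
The 14 elements commuting with c⁶ are {e, c, c², c³, c⁴, c⁵, c⁶, c⁷, c⁸, c⁹, c¹⁰, c¹¹, c¹², c¹³}.

Answer: {e, c, c², c³, c⁴, c⁵, c⁶, c⁷, c⁸, c⁹, c¹⁰, c¹¹, c¹², c¹³}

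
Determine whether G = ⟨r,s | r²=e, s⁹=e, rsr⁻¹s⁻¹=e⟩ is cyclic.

|G| = 18. The element rs has order 18 (its powers give 18 distinct elements), so ⟨rs⟩ = G and G is cyclic.

Answer: Yes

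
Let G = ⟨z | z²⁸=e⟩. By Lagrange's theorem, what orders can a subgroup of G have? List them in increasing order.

|G| = 28 = 2² · 7. By Lagrange's theorem the order of any subgroup divides 28; the divisors of 28 are 1, 2, 4, 7, 14, 28.

Answer: 1, 2, 4, 7, 14, 28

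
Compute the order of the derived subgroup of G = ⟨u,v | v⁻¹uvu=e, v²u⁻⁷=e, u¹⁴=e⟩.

G' = [G, G] is generated by all commutators. The generator-pair commutators are: [u, v] = u².
The subgroup they normally generate is {e, u², u⁴, u⁶, u⁸, u¹⁰, u¹²}, of order 7.
Check: |G/G'| = 28/7 = 4 is the order of the abelianisation.

Answer: 7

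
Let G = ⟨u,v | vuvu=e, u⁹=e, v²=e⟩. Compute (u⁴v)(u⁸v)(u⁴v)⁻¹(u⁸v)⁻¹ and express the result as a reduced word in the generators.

[(u⁴v), (u⁸v)] = (u⁴v)·(u⁸v)·(u⁴v)⁻¹·(u⁸v)⁻¹.
  (u⁴v) · (u⁸v) = u⁵
  (u⁵) · (u⁴v) = v
  v · (u⁸v) = u

Answer: u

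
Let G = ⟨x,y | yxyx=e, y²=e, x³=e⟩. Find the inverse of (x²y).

The order of (x²y) is 2 (smallest k with (x²y)ᵏ = e), so (x²y)⁻¹ = (x²y)¹ = x²y.
Check: (x²y) · (x²y) → (x²y) · x² = y;   y · y = e, giving e as required.

Answer: x²y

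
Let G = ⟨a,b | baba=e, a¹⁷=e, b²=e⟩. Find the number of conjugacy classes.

The conjugacy classes (representative and size) are:
  [e] (size 1), [a¹⁶] (size 2), [a²] (size 2), [a³] (size 2), [a¹³] (size 2), [a¹²] (size 2), [a⁶] (size 2), [a¹⁰] (size 2), [a⁹] (size 2), [a⁷b] (size 17).
Class equation: 1 + 2 + 2 + 2 + 2 + 2 + 2 + 2 + 2 + 17 = 34 = |G|. So G has 10 conjugacy classes.

Answer: 10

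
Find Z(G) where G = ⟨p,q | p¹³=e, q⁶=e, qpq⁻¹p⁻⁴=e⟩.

An element z ∈ Z(G) iff z commutes with every generator.
For example e is central: e·p = p = p·e; e·q = q = q·e.
Whereas p ∉ Z(G) since p·q = pq ≠ p⁴q = q·p.
Checking each of the 78 elements this way gives Z(G) = {e}, of order 1.

Answer: {e}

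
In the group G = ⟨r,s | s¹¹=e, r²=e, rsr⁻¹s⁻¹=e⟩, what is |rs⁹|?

Compute successive powers until reaching e:
  (rs⁹)¹ = rs⁹, (rs⁹)² = s⁷, (rs⁹)³ = rs⁵, (rs⁹)⁴ = s³, (rs⁹)⁵ = rs, (rs⁹)⁶ = s¹⁰, (rs⁹)⁷ = rs⁸, (rs⁹)⁸ = s⁶, (rs⁹)⁹ = rs⁴, (rs⁹)¹⁰ = s², (rs⁹)¹¹ = r, (rs⁹)¹² = s⁹, (rs⁹)¹³ = rs⁷, (rs⁹)¹⁴ = s⁵, (rs⁹)¹⁵ = rs³, (rs⁹)¹⁶ = s, (rs⁹)¹⁷ = rs¹⁰, (rs⁹)¹⁸ = s⁸, (rs⁹)¹⁹ = rs⁶, (rs⁹)²⁰ = s⁴, (rs⁹)²¹ = rs², (rs⁹)²² = e.
The smallest positive k with (rs⁹)ᵏ = e is 22.

Answer: 22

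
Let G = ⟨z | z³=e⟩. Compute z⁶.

Compute successive powers of z, reducing at each step:
  z²: z · z = z²
  z³: (z²) · z = e
  z⁴: e · z = z
  z⁵: z · z = z²
  z⁶: (z²) · z = e

Answer: e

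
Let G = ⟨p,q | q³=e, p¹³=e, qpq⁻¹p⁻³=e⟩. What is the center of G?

An element z ∈ Z(G) iff z commutes with every generator.
For example e is central: e·p = p = p·e; e·q = q = q·e.
Whereas p ∉ Z(G) since p·q = pq ≠ p³q = q·p.
Checking each of the 39 elements this way gives Z(G) = {e}, of order 1.

Answer: {e}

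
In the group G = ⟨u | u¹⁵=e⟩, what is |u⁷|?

Compute successive powers until reaching e:
  (u⁷)¹ = u⁷, (u⁷)² = u¹⁴, (u⁷)³ = u⁶, (u⁷)⁴ = u¹³, (u⁷)⁵ = u⁵, (u⁷)⁶ = u¹², (u⁷)⁷ = u⁴, (u⁷)⁸ = u¹¹, (u⁷)⁹ = u³, (u⁷)¹⁰ = u¹⁰, (u⁷)¹¹ = u², (u⁷)¹² = u⁹, (u⁷)¹³ = u, (u⁷)¹⁴ = u⁸, (u⁷)¹⁵ = e.
The smallest positive k with (u⁷)ᵏ = e is 15.

Answer: 15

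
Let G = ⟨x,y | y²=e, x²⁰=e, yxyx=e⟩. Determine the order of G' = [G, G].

G' = [G, G] is generated by all commutators. The generator-pair commutators are: [x, y] = x².
The subgroup they normally generate is {e, x², x⁴, x⁶, x⁸, x¹⁰, x¹², x¹⁴, x¹⁶, x¹⁸}, of order 10.
Check: |G/G'| = 40/10 = 4 is the order of the abelianisation.

Answer: 10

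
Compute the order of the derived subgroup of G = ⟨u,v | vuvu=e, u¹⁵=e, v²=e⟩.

G' = [G, G] is generated by all commutators. The generator-pair commutators are: [u, v] = u².
The subgroup they normally generate is {e, u, u², u³, u⁴, u⁵, u⁶, u⁷, u⁸, u⁹, u¹⁰, u¹¹, u¹², u¹³, u¹⁴}, of order 15.
Check: |G/G'| = 30/15 = 2 is the order of the abelianisation.

Answer: 15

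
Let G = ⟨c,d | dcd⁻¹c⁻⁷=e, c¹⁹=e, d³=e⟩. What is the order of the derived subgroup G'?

G' = [G, G] is generated by all commutators. The generator-pair commutators are: [c, d] = c¹³.
The subgroup they normally generate is {e, c, c², c³, c⁴, c⁵, c⁶, c⁷, c⁸, c⁹, c¹⁰, c¹¹, c¹², c¹³, c¹⁴, c¹⁵, c¹⁶, c¹⁷, c¹⁸}, of order 19.
Check: |G/G'| = 57/19 = 3 is the order of the abelianisation.

Answer: 19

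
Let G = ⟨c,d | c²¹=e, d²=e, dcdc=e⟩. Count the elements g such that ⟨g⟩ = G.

⟨g⟩ = G would require ord(g) = |G| = 42, but the maximum element order in G is 21 < 42. So G is not cyclic and no single element generates it: the count is 0.

Answer: 0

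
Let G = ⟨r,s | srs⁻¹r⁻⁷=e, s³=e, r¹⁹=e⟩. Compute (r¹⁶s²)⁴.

Compute successive powers of (r¹⁶s²), reducing at each step:
  (r¹⁶s²)²: (r¹⁶s²) · r¹⁶ = r²s²;   (r²s²) · s² = r²s
  (r¹⁶s²)³: (r²s) · r¹⁶ = s;   s · s² = e
  (r¹⁶s²)⁴: e · r¹⁶ = r¹⁶;   (r¹⁶) · s² = r¹⁶s²

Answer: r¹⁶s²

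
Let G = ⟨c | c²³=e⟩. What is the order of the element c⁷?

Compute successive powers until reaching e:
  (c⁷)¹ = c⁷, (c⁷)² = c¹⁴, (c⁷)³ = c²¹, (c⁷)⁴ = c⁵, (c⁷)⁵ = c¹², (c⁷)⁶ = c¹⁹, (c⁷)⁷ = c³, (c⁷)⁸ = c¹⁰, (c⁷)⁹ = c¹⁷, (c⁷)¹⁰ = c, (c⁷)¹¹ = c⁸, (c⁷)¹² = c¹⁵, (c⁷)¹³ = c²², (c⁷)¹⁴ = c⁶, (c⁷)¹⁵ = c¹³, (c⁷)¹⁶ = c²⁰, (c⁷)¹⁷ = c⁴, (c⁷)¹⁸ = c¹¹, (c⁷)¹⁹ = c¹⁸, (c⁷)²⁰ = c², (c⁷)²¹ = c⁹, (c⁷)²² = c¹⁶, (c⁷)²³ = e.
The smallest positive k with (c⁷)ᵏ = e is 23.

Answer: 23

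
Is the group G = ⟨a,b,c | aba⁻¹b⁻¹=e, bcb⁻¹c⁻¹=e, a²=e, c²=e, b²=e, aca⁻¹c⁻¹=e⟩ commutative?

Each pair of generators commutes: a·b = ab = b·a; a·c = ac = c·a; b·c = bc = c·b. Since the generators pairwise commute, every element of G commutes with every other, so G is abelian.

Answer: Yes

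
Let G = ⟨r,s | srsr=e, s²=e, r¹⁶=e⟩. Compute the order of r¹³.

Compute successive powers until reaching e:
  (r¹³)¹ = r¹³, (r¹³)² = r¹⁰, (r¹³)³ = r⁷, (r¹³)⁴ = r⁴, (r¹³)⁵ = r, (r¹³)⁶ = r¹⁴, (r¹³)⁷ = r¹¹, (r¹³)⁸ = r⁸, (r¹³)⁹ = r⁵, (r¹³)¹⁰ = r², (r¹³)¹¹ = r¹⁵, (r¹³)¹² = r¹², (r¹³)¹³ = r⁹, (r¹³)¹⁴ = r⁶, (r¹³)¹⁵ = r³, (r¹³)¹⁶ = e.
The smallest positive k with (r¹³)ᵏ = e is 16.

Answer: 16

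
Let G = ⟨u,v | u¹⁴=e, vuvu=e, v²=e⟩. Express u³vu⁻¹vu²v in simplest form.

Multiply left to right, reducing at each step:
  (u³) · v = u³v
  (u³v) · u⁻¹ = u⁴v
  (u⁴v) · v = u⁴
  (u⁴) · u² = u⁶
  (u⁶) · v = u⁶v

Answer: u⁶v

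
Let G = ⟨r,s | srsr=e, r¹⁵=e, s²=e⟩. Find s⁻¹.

The order of s is 2 (smallest k with sᵏ = e), so s⁻¹ = s¹ = s.
Check: s · s → s · s = e, giving e as required.

Answer: s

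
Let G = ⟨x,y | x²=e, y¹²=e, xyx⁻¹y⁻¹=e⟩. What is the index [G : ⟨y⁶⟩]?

First find ord(y⁶) by computing successive powers:
  (y⁶)¹ = y⁶, (y⁶)² = e.
So |⟨y⁶⟩| = ord(y⁶) = 2. With |G| = 24, by Lagrange [G : ⟨y⁶⟩] = 24/2 = 12.

Answer: 12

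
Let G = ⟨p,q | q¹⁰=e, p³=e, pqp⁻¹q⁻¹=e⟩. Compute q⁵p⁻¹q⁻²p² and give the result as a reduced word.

Multiply left to right, reducing at each step:
  (q⁵) · p⁻¹ = p²q⁵
  (p²q⁵) · q⁻² = p²q³
  (p²q³) · p² = pq³

Answer: pq³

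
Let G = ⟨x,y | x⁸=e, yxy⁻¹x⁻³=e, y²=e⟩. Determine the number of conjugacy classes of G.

The conjugacy classes (representative and size) are:
  [e] (size 1), [x³] (size 2), [x²] (size 2), [x⁴] (size 1), [x⁵] (size 2), [x⁴y] (size 4), [xy] (size 4).
Class equation: 1 + 2 + 2 + 1 + 2 + 4 + 4 = 16 = |G|. So G has 7 conjugacy classes.

Answer: 7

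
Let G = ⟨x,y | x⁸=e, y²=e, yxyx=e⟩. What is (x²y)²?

Compute successive powers of (x²y), reducing at each step:
  (x²y)²: (x²y) · x² = y;   y · y = e

Answer: e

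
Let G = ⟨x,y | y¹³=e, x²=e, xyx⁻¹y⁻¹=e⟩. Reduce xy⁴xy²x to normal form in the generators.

Multiply left to right, reducing at each step:
  x · y⁴ = xy⁴
  (xy⁴) · x = y⁴
  (y⁴) · y² = y⁶
  (y⁶) · x = xy⁶

Answer: xy⁶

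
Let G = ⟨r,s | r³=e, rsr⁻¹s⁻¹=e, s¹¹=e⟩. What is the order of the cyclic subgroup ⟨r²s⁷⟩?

|⟨r²s⁷⟩| equals the order of r²s⁷. Compute successive powers until reaching e:
  (r²s⁷)¹ = r²s⁷, (r²s⁷)² = rs³, (r²s⁷)³ = s¹⁰, (r²s⁷)⁴ = r²s⁶, (r²s⁷)⁵ = rs², (r²s⁷)⁶ = s⁹, (r²s⁷)⁷ = r²s⁵, (r²s⁷)⁸ = rs, (r²s⁷)⁹ = s⁸, (r²s⁷)¹⁰ = r²s⁴, (r²s⁷)¹¹ = r, (r²s⁷)¹² = s⁷, (r²s⁷)¹³ = r²s³, (r²s⁷)¹⁴ = rs¹⁰, (r²s⁷)¹⁵ = s⁶, (r²s⁷)¹⁶ = r²s², (r²s⁷)¹⁷ = rs⁹, (r²s⁷)¹⁸ = s⁵, (r²s⁷)¹⁹ = r²s, (r²s⁷)²⁰ = rs⁸, (r²s⁷)²¹ = s⁴, (r²s⁷)²² = r², (r²s⁷)²³ = rs⁷, (r²s⁷)²⁴ = s³, (r²s⁷)²⁵ = r²s¹⁰, (r²s⁷)²⁶ = rs⁶, (r²s⁷)²⁷ = s², (r²s⁷)²⁸ = r²s⁹, (r²s⁷)²⁹ = rs⁵, (r²s⁷)³⁰ = s, (r²s⁷)³¹ = r²s⁸, (r²s⁷)³² = rs⁴, (r²s⁷)³³ = e.
The smallest positive k with (r²s⁷)ᵏ = e is 33, so |⟨r²s⁷⟩| = 33.

Answer: 33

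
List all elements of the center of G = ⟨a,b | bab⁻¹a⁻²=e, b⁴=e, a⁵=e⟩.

An element z ∈ Z(G) iff z commutes with every generator.
For example e is central: e·a = a = a·e; e·b = b = b·e.
Whereas a ∉ Z(G) since a·b = ab ≠ a²b = b·a.
Checking each of the 20 elements this way gives Z(G) = {e}, of order 1.

Answer: {e}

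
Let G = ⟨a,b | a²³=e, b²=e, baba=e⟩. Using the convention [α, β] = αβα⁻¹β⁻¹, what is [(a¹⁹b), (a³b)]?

[(a¹⁹b), (a³b)] = (a¹⁹b)·(a³b)·(a¹⁹b)⁻¹·(a³b)⁻¹.
  (a¹⁹b) · (a³b) = a¹⁶
  (a¹⁶) · (a¹⁹b) = a¹²b
  (a¹²b) · (a³b) = a⁹

Answer: a⁹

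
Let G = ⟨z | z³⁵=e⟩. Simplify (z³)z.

Compute (z³) · z by multiplying left to right and reducing via the relations at each step:
  (z³) · z = z⁴

Answer: z⁴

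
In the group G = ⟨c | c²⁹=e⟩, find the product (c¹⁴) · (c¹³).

Compute (c¹⁴) · (c¹³) by multiplying left to right and reducing via the relations at each step:
  (c¹⁴) · c¹³ = c²⁷

Answer: c²⁷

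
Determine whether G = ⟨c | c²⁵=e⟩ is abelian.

G has a single generator, so G is cyclic and hence abelian.

Answer: Yes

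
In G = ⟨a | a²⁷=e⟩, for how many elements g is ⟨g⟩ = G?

G is cyclic of order 27. An element generates G iff its order is 27, and a cyclic group of order 27 has exactly φ(27) = 18 such elements.

Answer: 18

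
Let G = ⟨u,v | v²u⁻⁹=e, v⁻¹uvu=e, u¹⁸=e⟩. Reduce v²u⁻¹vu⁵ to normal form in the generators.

Multiply left to right, reducing at each step:
  (u⁹) · u⁻¹ = u⁸
  (u⁸) · v = u⁸v
  (u⁸v) · u⁵ = u³v

Answer: u³v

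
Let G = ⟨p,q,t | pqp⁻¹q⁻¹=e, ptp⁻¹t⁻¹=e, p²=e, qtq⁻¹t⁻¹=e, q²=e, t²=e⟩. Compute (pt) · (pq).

Compute (pt) · (pq) by multiplying left to right and reducing via the relations at each step:
  (pt) · p = t
  t · q = qt

Answer: qt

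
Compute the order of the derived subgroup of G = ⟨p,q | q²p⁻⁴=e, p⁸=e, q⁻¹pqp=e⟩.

G' = [G, G] is generated by all commutators. The generator-pair commutators are: [p, q] = p².
The subgroup they normally generate is {e, p², p⁴, p⁶}, of order 4.
Check: |G/G'| = 16/4 = 4 is the order of the abelianisation.

Answer: 4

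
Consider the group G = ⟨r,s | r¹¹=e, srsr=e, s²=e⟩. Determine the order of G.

Enumerate words in the generators, reducing via the relations: the distinct elements are
  {e, r, s, rs, r², r³, r⁴, r⁵, r⁶, r⁷, r⁸, r⁹, r²s, r³s, r¹⁰, r⁴s, r⁵s, r⁶s, r⁷s, r⁸s, r⁹s, r¹⁰s}.
No further products give new elements, so |G| = 22.

Answer: 22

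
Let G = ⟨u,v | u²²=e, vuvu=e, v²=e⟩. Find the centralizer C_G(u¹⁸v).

⟨u¹⁸v⟩ ⊆ C_G(u¹⁸v) since powers of u¹⁸v commute with u¹⁸v; so |C_G(u¹⁸v)| ≥ |⟨u¹⁸v⟩| = 2.
By orbit–stabilizer, |C_G(u¹⁸v)| = |G| / |conj. class of u¹⁸v| = 44 / 11 = 4.
The 4 elements commuting with u¹⁸v are {e, u¹¹, u⁷v, u¹⁸v}.

Answer: {e, u¹¹, u⁷v, u¹⁸v}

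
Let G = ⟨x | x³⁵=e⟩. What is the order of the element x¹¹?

Compute successive powers until reaching e:
  (x¹¹)¹ = x¹¹, (x¹¹)² = x²², (x¹¹)³ = x³³, (x¹¹)⁴ = x⁹, (x¹¹)⁵ = x²⁰, (x¹¹)⁶ = x³¹, (x¹¹)⁷ = x⁷, (x¹¹)⁸ = x¹⁸, (x¹¹)⁹ = x²⁹, (x¹¹)¹⁰ = x⁵, (x¹¹)¹¹ = x¹⁶, (x¹¹)¹² = x²⁷, (x¹¹)¹³ = x³, (x¹¹)¹⁴ = x¹⁴, (x¹¹)¹⁵ = x²⁵, (x¹¹)¹⁶ = x, (x¹¹)¹⁷ = x¹², (x¹¹)¹⁸ = x²³, (x¹¹)¹⁹ = x³⁴, (x¹¹)²⁰ = x¹⁰, (x¹¹)²¹ = x²¹, (x¹¹)²² = x³², (x¹¹)²³ = x⁸, (x¹¹)²⁴ = x¹⁹, (x¹¹)²⁵ = x³⁰, (x¹¹)²⁶ = x⁶, (x¹¹)²⁷ = x¹⁷, (x¹¹)²⁸ = x²⁸, (x¹¹)²⁹ = x⁴, (x¹¹)³⁰ = x¹⁵, (x¹¹)³¹ = x²⁶, (x¹¹)³² = x², (x¹¹)³³ = x¹³, (x¹¹)³⁴ = x²⁴, (x¹¹)³⁵ = e.
The smallest positive k with (x¹¹)ᵏ = e is 35.

Answer: 35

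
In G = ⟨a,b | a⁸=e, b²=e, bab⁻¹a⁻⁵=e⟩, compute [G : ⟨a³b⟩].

First find ord(a³b) by computing successive powers:
  (a³b)¹ = a³b, (a³b)² = a², (a³b)³ = a⁵b, (a³b)⁴ = a⁴, (a³b)⁵ = a⁷b, (a³b)⁶ = a⁶, (a³b)⁷ = ab, (a³b)⁸ = e.
So |⟨a³b⟩| = ord(a³b) = 8. With |G| = 16, by Lagrange [G : ⟨a³b⟩] = 16/8 = 2.

Answer: 2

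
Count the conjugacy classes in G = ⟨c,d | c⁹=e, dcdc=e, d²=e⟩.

The conjugacy classes (representative and size) are:
  [e] (size 1), [c⁸] (size 2), [c⁷] (size 2), [c⁶] (size 2), [c⁵] (size 2), [c⁴d] (size 9).
Class equation: 1 + 2 + 2 + 2 + 2 + 9 = 18 = |G|. So G has 6 conjugacy classes.

Answer: 6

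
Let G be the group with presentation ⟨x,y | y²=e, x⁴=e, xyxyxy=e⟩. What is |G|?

Enumerate words in the generators, reducing via the relations: the distinct elements are
  {e, x, y, xy, x², x³, yx, xyx, x²y, x³y, yx², yx³, xyx², xyx³, x²yx, x³yx, yx²y, xyx²y, x²yx², x²yx³, x³yx², x³yx³, x²yx²y, x³yx²y}.
No further products give new elements, so |G| = 24.

Answer: 24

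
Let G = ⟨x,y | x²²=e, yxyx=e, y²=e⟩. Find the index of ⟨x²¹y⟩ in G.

First find ord(x²¹y) by computing successive powers:
  (x²¹y)¹ = x²¹y, (x²¹y)² = e.
So |⟨x²¹y⟩| = ord(x²¹y) = 2. With |G| = 44, by Lagrange [G : ⟨x²¹y⟩] = 44/2 = 22.

Answer: 22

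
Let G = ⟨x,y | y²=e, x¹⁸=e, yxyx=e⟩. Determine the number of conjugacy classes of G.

The conjugacy classes (representative and size) are:
  [e] (size 1), [x] (size 2), [x²] (size 2), [x³] (size 2), [x¹⁴] (size 2), [x⁵] (size 2), [x¹²] (size 2), [x⁷] (size 2), [x¹⁰] (size 2), [x⁹] (size 1), [x¹⁰y] (size 9), [xy] (size 9).
Class equation: 1 + 2 + 2 + 2 + 2 + 2 + 2 + 2 + 2 + 1 + 9 + 9 = 36 = |G|. So G has 12 conjugacy classes.

Answer: 12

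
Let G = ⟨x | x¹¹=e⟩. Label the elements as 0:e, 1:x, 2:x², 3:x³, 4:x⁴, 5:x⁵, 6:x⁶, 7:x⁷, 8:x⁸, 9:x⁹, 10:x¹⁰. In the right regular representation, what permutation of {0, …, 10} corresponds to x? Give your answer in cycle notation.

(0 1 2 3 4 5 6 7 8 9 10)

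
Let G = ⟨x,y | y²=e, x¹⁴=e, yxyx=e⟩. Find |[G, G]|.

G' = [G, G] is generated by all commutators. The generator-pair commutators are: [x, y] = x².
The subgroup they normally generate is {e, x², x⁴, x⁶, x⁸, x¹⁰, x¹²}, of order 7.
Check: |G/G'| = 28/7 = 4 is the order of the abelianisation.

Answer: 7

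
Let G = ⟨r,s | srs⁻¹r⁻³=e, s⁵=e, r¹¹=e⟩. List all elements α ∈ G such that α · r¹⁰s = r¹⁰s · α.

⟨r¹⁰s⟩ ⊆ C_G(r¹⁰s) since powers of r¹⁰s commute with r¹⁰s; so |C_G(r¹⁰s)| ≥ |⟨r¹⁰s⟩| = 5.
By orbit–stabilizer, |C_G(r¹⁰s)| = |G| / |conj. class of r¹⁰s| = 55 / 11 = 5.
The 5 elements commuting with r¹⁰s are {e, r⁴s⁴, r⁷s², r¹⁰s, r⁹s³}.

Answer: {e, r⁴s⁴, r⁷s², r¹⁰s, r⁹s³}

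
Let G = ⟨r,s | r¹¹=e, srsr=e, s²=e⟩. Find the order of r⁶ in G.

Compute successive powers until reaching e:
  (r⁶)¹ = r⁶, (r⁶)² = r, (r⁶)³ = r⁷, (r⁶)⁴ = r², (r⁶)⁵ = r⁸, (r⁶)⁶ = r³, (r⁶)⁷ = r⁹, (r⁶)⁸ = r⁴, (r⁶)⁹ = r¹⁰, (r⁶)¹⁰ = r⁵, (r⁶)¹¹ = e.
The smallest positive k with (r⁶)ᵏ = e is 11.

Answer: 11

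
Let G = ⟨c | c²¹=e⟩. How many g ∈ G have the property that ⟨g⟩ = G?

G is cyclic of order 21. An element generates G iff its order is 21, and a cyclic group of order 21 has exactly φ(21) = 12 such elements.

Answer: 12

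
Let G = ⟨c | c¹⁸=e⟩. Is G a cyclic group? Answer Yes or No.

|G| = 18. The element c has order 18 (its powers give 18 distinct elements), so ⟨c⟩ = G and G is cyclic.

Answer: Yes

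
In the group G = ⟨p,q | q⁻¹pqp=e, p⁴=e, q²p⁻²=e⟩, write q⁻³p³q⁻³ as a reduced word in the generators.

Multiply left to right, reducing at each step:
  q · p³ = pq
  (pq) · q⁻³ = p³

Answer: p³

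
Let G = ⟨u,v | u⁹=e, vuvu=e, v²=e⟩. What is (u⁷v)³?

Compute successive powers of (u⁷v), reducing at each step:
  (u⁷v)²: (u⁷v) · u⁷ = v;   v · v = e
  (u⁷v)³: e · u⁷ = u⁷;   (u⁷) · v = u⁷v

Answer: u⁷v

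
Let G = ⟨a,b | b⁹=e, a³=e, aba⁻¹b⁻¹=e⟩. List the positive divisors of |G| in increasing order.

|G| = 27 = 3³. By Lagrange's theorem the order of any subgroup divides 27; the divisors of 27 are 1, 3, 9, 27.

Answer: 1, 3, 9, 27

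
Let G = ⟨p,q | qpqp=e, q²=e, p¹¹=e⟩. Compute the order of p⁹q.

Compute successive powers until reaching e:
  (p⁹q)¹ = p⁹q, (p⁹q)² = e.
The smallest positive k with (p⁹q)ᵏ = e is 2.

Answer: 2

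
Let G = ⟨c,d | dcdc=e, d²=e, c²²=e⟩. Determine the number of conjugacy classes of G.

The conjugacy classes (representative and size) are:
  [e] (size 1), [c] (size 2), [c²] (size 2), [c¹⁹] (size 2), [c⁴] (size 2), [c⁵] (size 2), [c⁶] (size 2), [c⁷] (size 2), [c⁸] (size 2), [c¹³] (size 2), [c¹⁰] (size 2), [c¹¹] (size 1), [c⁶d] (size 11), [cd] (size 11).
Class equation: 1 + 2 + 2 + 2 + 2 + 2 + 2 + 2 + 2 + 2 + 2 + 1 + 11 + 11 = 44 = |G|. So G has 14 conjugacy classes.

Answer: 14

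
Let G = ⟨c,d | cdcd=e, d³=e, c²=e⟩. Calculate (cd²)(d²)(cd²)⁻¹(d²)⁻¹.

[(cd²), (d²)] = (cd²)·(d²)·(cd²)⁻¹·(d²)⁻¹.
  (cd²) · (d²) = cd
  (cd) · (cd²) = d
  d · d = d²

Answer: d²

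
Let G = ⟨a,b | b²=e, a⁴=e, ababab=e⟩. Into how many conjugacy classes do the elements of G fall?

The conjugacy classes (representative and size) are:
  [e] (size 1), [a³] (size 6), [a²ba²b] (size 3), [aba³] (size 6), [ba³] (size 8).
Class equation: 1 + 6 + 3 + 6 + 8 = 24 = |G|. So G has 5 conjugacy classes.

Answer: 5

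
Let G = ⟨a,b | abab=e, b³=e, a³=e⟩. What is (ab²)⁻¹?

The order of (ab²) is 3 (smallest k with (ab²)ᵏ = e), so (ab²)⁻¹ = (ab²)² = ba².
Check: (ab²) · (ba²) → (ab²) · b = a;   a · a² = e, giving e as required.

Answer: ba²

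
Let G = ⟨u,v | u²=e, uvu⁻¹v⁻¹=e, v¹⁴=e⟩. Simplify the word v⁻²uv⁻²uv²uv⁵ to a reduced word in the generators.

Multiply left to right, reducing at each step:
  (v¹²) · u = uv¹²
  (uv¹²) · v⁻² = uv¹⁰
  (uv¹⁰) · u = v¹⁰
  (v¹⁰) · v² = v¹²
  (v¹²) · u = uv¹²
  (uv¹²) · v⁵ = uv³

Answer: uv³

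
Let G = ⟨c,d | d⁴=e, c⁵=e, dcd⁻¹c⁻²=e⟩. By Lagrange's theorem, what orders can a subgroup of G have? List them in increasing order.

|G| = 20 = 2² · 5. By Lagrange's theorem the order of any subgroup divides 20; the divisors of 20 are 1, 2, 4, 5, 10, 20.

Answer: 1, 2, 4, 5, 10, 20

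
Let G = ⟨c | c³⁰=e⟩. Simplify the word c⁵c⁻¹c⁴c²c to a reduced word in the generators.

Multiply left to right, reducing at each step:
  (c⁵) · c⁻¹ = c⁴
  (c⁴) · c⁴ = c⁸
  (c⁸) · c² = c¹⁰
  (c¹⁰) · c = c¹¹

Answer: c¹¹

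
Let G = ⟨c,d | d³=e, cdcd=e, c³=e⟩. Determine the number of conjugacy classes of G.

The conjugacy classes (representative and size) are:
  [e] (size 1), [dc²] (size 4), [d²c] (size 4), [c²d²] (size 3).
Class equation: 1 + 4 + 4 + 3 = 12 = |G|. So G has 4 conjugacy classes.

Answer: 4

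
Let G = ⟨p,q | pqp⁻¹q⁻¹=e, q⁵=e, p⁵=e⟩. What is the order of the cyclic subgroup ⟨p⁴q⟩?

|⟨p⁴q⟩| equals the order of p⁴q. Compute successive powers until reaching e:
  (p⁴q)¹ = p⁴q, (p⁴q)² = p³q², (p⁴q)³ = p²q³, (p⁴q)⁴ = pq⁴, (p⁴q)⁵ = e.
The smallest positive k with (p⁴q)ᵏ = e is 5, so |⟨p⁴q⟩| = 5.

Answer: 5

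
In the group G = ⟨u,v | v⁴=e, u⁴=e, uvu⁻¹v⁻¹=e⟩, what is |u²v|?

Compute successive powers until reaching e:
  (u²v)¹ = u²v, (u²v)² = v², (u²v)³ = u²v³, (u²v)⁴ = e.
The smallest positive k with (u²v)ᵏ = e is 4.

Answer: 4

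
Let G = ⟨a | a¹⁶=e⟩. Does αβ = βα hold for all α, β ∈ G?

G has a single generator, so G is cyclic and hence abelian.

Answer: Yes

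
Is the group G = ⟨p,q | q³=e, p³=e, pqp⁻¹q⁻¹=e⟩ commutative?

Each pair of generators commutes: p·q = pq = q·p. Since the generators pairwise commute, every element of G commutes with every other, so G is abelian.

Answer: Yes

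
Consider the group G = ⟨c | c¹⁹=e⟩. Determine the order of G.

G is generated by a single element, so G is cyclic. The relator gives c¹⁹ = e and no smaller power is forced to be e, so the 19 powers {c, e, c², c³, c⁴, c⁵, c⁶, c⁷, c⁸, c⁹, c¹², c¹³, c¹¹, c¹⁰, c¹⁴, c¹⁵, c¹⁶, c¹⁷, c¹⁸} are distinct. Hence |G| = 19.

Answer: 19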